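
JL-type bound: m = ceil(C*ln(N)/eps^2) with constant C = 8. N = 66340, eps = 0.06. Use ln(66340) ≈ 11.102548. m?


ln(66340) ≈ 11.102548.
eps^2 = 0.06^2 = 0.0036.
C*ln(N)/eps^2 ≈ 8*11.102548/0.0036 ≈ 24672.3289.
m = ceil(24672.3289) = 24673.

24673


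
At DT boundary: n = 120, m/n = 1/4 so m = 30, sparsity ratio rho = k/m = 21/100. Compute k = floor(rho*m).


m = 1/4*120 = 30.
rho = 21/100.
rho*m = 21/100*30 = 6.3.
k = floor(6.3) = 6.

6


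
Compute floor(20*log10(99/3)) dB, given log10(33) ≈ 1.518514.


||x||/||e|| = 99/3 = 33.
log10(33) ≈ 1.518514.
20*log10(||x||/||e||) ≈ 20*1.518514 = 30.37028.
floor(30.37028) = 30.

30


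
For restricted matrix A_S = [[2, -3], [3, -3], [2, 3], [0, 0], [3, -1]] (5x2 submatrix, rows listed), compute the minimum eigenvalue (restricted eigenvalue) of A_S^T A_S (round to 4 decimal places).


A_S^T A_S = [[26, -12], [-12, 28]].
trace = 54.
det = 584.
disc = trace^2 - 4*det = 2916 - 4*584 = 580.
sqrt(580) ≈ 24.083189.
lam_min = (54 - sqrt(580))/2 ≈ (54 - 24.083189)/2 = 14.9584055 ≈ 14.9584.

14.9584


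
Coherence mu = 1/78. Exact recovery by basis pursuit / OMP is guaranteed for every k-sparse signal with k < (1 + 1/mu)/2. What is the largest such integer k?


1/mu = 78.
1 + 1/mu = 79.
(1 + 1/mu)/2 = 39.5 is not an integer, so k_max = floor(39.5) = 39.

39


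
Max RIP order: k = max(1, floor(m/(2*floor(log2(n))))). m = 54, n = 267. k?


floor(log2(267)) = 8.
2*8 = 16.
m/(2*floor(log2(n))) = 54/16 ≈ 3.375.
floor = 3.
k = max(1, 3) = 3.

3


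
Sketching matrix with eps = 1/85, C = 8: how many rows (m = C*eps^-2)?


1/eps = 85.
(1/eps)^2 = 7225.
m = 8*7225 = 57800.

57800


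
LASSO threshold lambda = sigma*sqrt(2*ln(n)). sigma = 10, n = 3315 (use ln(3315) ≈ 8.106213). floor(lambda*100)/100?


ln(3315) ≈ 8.106213.
2*ln(n) ≈ 16.212426.
sqrt(2*ln(n)) ≈ sqrt(16.212426) ≈ 4.026466.
lambda ≈ 10*4.026466 = 40.26466.
floor(lambda*100)/100 = 40.26.

40.26


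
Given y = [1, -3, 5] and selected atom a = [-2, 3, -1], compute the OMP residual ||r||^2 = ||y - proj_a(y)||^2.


a^T a = 14.
a^T y = -16.
coeff = -16/14 = -8/7.
||r||^2 = 117/7.

117/7


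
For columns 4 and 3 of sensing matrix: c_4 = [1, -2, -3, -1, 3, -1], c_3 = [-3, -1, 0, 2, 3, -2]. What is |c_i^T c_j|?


Inner product: 1*-3 + -2*-1 + -3*0 + -1*2 + 3*3 + -1*-2
Products: [-3, 2, 0, -2, 9, 2]
Sum = 8.
|dot| = 8.

8


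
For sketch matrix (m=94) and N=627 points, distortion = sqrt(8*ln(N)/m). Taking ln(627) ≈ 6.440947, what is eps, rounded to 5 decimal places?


ln(627) ≈ 6.440947.
8*ln(N)/m ≈ 8*6.440947/94 ≈ 0.5481657.
eps = sqrt(0.5481657) ≈ 0.7403821 ≈ 0.74038.

0.74038


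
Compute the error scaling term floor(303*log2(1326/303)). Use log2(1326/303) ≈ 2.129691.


log2(n/k) = log2(1326/303) ≈ 2.129691.
k*log2(n/k) ≈ 303*2.129691 = 645.296373.
floor(645.296373) = 645.

645


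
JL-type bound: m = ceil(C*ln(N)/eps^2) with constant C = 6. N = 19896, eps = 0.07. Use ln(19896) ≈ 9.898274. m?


ln(19896) ≈ 9.898274.
eps^2 = 0.07^2 = 0.0049.
C*ln(N)/eps^2 ≈ 6*9.898274/0.0049 ≈ 12120.3355.
m = ceil(12120.3355) = 12121.

12121


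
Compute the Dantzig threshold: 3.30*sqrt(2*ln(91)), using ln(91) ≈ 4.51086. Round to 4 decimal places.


ln(91) ≈ 4.51086.
2*ln(n) ≈ 9.02172.
sqrt(2*ln(n)) ≈ sqrt(9.02172) ≈ 3.003618.
threshold ≈ 3.30*3.003618 = 9.9119394 ≈ 9.9119.

9.9119


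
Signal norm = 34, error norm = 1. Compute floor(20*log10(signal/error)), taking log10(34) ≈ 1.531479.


||x||/||e|| = 34/1 = 34.
log10(34) ≈ 1.531479.
20*log10(||x||/||e||) ≈ 20*1.531479 = 30.62958.
floor(30.62958) = 30.

30


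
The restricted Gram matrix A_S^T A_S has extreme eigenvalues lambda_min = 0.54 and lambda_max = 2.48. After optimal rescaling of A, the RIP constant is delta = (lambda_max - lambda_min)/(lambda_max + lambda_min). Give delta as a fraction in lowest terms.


lambda_max - lambda_min = 2.48 - 0.54 = 1.94.
lambda_max + lambda_min = 2.48 + 0.54 = 3.02.
delta = 1.94/3.02 = 194/302 = 97/151.

97/151


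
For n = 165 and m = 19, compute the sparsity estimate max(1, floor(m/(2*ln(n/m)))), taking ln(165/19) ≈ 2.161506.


n/m = 165/19.
ln(n/m) ≈ 2.161506.
2*ln(n/m) ≈ 4.323012.
m/(2*ln(n/m)) ≈ 19/4.323012 ≈ 4.3951.
floor = 4.
k_max = max(1, 4) = 4.

4


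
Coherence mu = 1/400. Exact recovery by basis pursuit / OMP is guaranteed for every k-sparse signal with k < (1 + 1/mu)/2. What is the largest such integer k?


1/mu = 400.
1 + 1/mu = 401.
(1 + 1/mu)/2 = 200.5 is not an integer, so k_max = floor(200.5) = 200.

200


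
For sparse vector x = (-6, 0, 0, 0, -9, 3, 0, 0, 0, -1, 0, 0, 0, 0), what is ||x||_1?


Non-zero entries: [(0, -6), (4, -9), (5, 3), (9, -1)]
Absolute values: [6, 9, 3, 1]
||x||_1 = sum = 19.

19


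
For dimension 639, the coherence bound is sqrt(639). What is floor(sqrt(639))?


25^2 = 625 <= 639 < 676 = 26^2, so 25 <= sqrt(639) < 26.
floor(sqrt(639)) = 25.

25


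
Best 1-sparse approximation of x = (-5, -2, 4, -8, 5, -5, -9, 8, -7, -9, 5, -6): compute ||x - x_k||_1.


Sorted |x_i| descending: [9, 9, 8, 8, 7, 6, 5, 5, 5, 5, 4, 2]
Keep top 1: [9]
Tail entries: [9, 8, 8, 7, 6, 5, 5, 5, 5, 4, 2]
L1 error = sum of tail = 64.

64


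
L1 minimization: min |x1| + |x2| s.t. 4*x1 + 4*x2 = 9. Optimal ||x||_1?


Axis intercepts:
  x1 = 9/4, x2 = 0: L1 = 9/4
  x1 = 0, x2 = 9/4: L1 = 9/4
x* = (9/4, 0)
||x*||_1 = 9/4.

9/4


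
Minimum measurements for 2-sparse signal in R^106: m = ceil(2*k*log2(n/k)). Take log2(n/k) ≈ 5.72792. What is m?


log2(n/k) = log2(106/2) ≈ 5.72792.
2*k*log2(n/k) ≈ 2*2*5.72792 = 22.91168.
m = ceil(22.91168) = 23.

23


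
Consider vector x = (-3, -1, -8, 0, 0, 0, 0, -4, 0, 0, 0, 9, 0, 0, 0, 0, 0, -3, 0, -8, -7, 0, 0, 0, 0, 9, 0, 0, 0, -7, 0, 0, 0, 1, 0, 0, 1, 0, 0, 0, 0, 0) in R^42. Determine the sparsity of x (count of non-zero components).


Non-zero positions: [0, 1, 2, 7, 11, 17, 19, 20, 25, 29, 33, 36].
Sparsity = 12.

12


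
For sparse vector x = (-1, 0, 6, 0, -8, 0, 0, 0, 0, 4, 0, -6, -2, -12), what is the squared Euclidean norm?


Non-zero entries: [(0, -1), (2, 6), (4, -8), (9, 4), (11, -6), (12, -2), (13, -12)]
Squares: [1, 36, 64, 16, 36, 4, 144]
||x||_2^2 = sum = 301.

301


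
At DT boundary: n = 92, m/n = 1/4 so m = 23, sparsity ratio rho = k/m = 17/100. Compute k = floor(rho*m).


m = 1/4*92 = 23.
rho = 17/100.
rho*m = 17/100*23 = 3.91.
k = floor(3.91) = 3.

3


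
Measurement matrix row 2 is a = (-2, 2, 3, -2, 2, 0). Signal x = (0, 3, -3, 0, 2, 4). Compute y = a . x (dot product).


Non-zero terms: ['2*3', '3*-3', '2*2', '0*4']
Products: [6, -9, 4, 0]
y = sum = 1.

1


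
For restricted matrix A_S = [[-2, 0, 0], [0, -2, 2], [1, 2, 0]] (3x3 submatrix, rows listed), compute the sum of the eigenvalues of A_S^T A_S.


Sum of eigenvalues of A_S^T A_S = trace(A_S^T A_S) = sum of squared column norms of A_S.
A_S^T A_S diagonal: [5, 8, 4].
trace = 5 + 8 + 4 = 17.

17


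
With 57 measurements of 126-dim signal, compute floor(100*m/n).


100*m/n = 100*57/126 ≈ 45.2381.
floor = 45.

45


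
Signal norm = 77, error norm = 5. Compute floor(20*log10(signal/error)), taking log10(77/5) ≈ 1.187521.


||x||/||e|| = 77/5.
log10(77/5) ≈ 1.187521.
20*log10(||x||/||e||) ≈ 20*1.187521 = 23.75042.
floor(23.75042) = 23.

23


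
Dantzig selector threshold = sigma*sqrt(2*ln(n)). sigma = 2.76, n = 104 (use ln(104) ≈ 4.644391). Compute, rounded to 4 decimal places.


ln(104) ≈ 4.644391.
2*ln(n) ≈ 9.288782.
sqrt(2*ln(n)) ≈ sqrt(9.288782) ≈ 3.04775.
threshold ≈ 2.76*3.04775 = 8.41179 ≈ 8.4118.

8.4118


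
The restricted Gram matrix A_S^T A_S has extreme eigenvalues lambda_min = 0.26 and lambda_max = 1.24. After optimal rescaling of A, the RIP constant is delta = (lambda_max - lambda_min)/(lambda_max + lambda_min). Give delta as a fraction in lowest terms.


lambda_max - lambda_min = 1.24 - 0.26 = 0.98.
lambda_max + lambda_min = 1.24 + 0.26 = 1.50.
delta = 0.98/1.50 = 98/150 = 49/75.

49/75


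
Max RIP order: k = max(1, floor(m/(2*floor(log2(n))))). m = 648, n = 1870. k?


floor(log2(1870)) = 10.
2*10 = 20.
m/(2*floor(log2(n))) = 648/20 ≈ 32.4.
floor = 32.
k = max(1, 32) = 32.

32


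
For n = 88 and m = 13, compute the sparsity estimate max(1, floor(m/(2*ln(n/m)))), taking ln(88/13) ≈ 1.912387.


n/m = 88/13.
ln(n/m) ≈ 1.912387.
2*ln(n/m) ≈ 3.824774.
m/(2*ln(n/m)) ≈ 13/3.824774 ≈ 3.3989.
floor = 3.
k_max = max(1, 3) = 3.

3


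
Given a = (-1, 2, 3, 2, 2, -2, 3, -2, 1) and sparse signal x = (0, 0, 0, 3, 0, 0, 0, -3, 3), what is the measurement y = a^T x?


Non-zero terms: ['2*3', '-2*-3', '1*3']
Products: [6, 6, 3]
y = sum = 15.

15


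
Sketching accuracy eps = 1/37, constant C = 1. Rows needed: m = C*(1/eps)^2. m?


1/eps = 37.
(1/eps)^2 = 1369.
m = 1*1369 = 1369.

1369


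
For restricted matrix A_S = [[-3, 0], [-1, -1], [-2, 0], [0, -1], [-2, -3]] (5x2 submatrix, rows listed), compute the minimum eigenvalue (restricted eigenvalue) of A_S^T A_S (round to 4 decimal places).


A_S^T A_S = [[18, 7], [7, 11]].
trace = 29.
det = 149.
disc = trace^2 - 4*det = 841 - 4*149 = 245.
sqrt(245) ≈ 15.652476.
lam_min = (29 - sqrt(245))/2 ≈ (29 - 15.652476)/2 = 6.673762 ≈ 6.6738.

6.6738


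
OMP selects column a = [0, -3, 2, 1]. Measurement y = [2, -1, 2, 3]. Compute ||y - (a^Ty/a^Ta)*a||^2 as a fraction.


a^T a = 14.
a^T y = 10.
coeff = 10/14 = 5/7.
||r||^2 = 76/7.

76/7


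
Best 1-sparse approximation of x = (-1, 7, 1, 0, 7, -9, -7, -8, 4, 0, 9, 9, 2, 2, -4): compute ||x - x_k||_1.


Sorted |x_i| descending: [9, 9, 9, 8, 7, 7, 7, 4, 4, 2, 2, 1, 1, 0, 0]
Keep top 1: [9]
Tail entries: [9, 9, 8, 7, 7, 7, 4, 4, 2, 2, 1, 1, 0, 0]
L1 error = sum of tail = 61.

61


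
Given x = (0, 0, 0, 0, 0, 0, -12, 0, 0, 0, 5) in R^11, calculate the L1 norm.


Non-zero entries: [(6, -12), (10, 5)]
Absolute values: [12, 5]
||x||_1 = sum = 17.

17


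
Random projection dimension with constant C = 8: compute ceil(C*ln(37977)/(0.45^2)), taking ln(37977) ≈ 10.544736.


ln(37977) ≈ 10.544736.
eps^2 = 0.45^2 = 0.2025.
C*ln(N)/eps^2 ≈ 8*10.544736/0.2025 ≈ 416.5822.
m = ceil(416.5822) = 417.

417


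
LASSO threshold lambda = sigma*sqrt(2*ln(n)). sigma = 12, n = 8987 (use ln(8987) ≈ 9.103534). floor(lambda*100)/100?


ln(8987) ≈ 9.103534.
2*ln(n) ≈ 18.207068.
sqrt(2*ln(n)) ≈ sqrt(18.207068) ≈ 4.266974.
lambda ≈ 12*4.266974 = 51.203688.
floor(lambda*100)/100 = 51.20.

51.20


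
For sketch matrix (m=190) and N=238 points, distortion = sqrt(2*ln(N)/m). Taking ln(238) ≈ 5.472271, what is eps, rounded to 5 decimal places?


ln(238) ≈ 5.472271.
2*ln(N)/m ≈ 2*5.472271/190 ≈ 0.05760285.
eps = sqrt(0.05760285) ≈ 0.2400059 ≈ 0.24001.

0.24001


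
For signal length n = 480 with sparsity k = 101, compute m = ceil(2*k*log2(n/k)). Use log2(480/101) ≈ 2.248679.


log2(n/k) = log2(480/101) ≈ 2.248679.
2*k*log2(n/k) ≈ 2*101*2.248679 = 454.233158.
m = ceil(454.233158) = 455.

455


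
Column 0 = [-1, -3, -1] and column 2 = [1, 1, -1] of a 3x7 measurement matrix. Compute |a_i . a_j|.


Inner product: -1*1 + -3*1 + -1*-1
Products: [-1, -3, 1]
Sum = -3.
|dot| = 3.

3


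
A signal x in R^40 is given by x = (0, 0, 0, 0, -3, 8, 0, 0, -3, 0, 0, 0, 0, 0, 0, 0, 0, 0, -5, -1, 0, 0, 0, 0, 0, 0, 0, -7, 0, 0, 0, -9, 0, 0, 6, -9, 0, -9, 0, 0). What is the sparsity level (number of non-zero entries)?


Non-zero positions: [4, 5, 8, 18, 19, 27, 31, 34, 35, 37].
Sparsity = 10.

10


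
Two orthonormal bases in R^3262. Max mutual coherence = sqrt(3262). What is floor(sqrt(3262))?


57^2 = 3249 <= 3262 < 3364 = 58^2, so 57 <= sqrt(3262) < 58.
floor(sqrt(3262)) = 57.

57


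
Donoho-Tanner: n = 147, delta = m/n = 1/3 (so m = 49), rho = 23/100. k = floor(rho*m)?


m = 1/3*147 = 49.
rho = 23/100.
rho*m = 23/100*49 = 11.27.
k = floor(11.27) = 11.

11


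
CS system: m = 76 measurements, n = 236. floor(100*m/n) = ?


100*m/n = 100*76/236 ≈ 32.2034.
floor = 32.

32


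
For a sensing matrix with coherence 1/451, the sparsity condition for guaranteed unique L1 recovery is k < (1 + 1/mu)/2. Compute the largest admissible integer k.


1/mu = 451.
1 + 1/mu = 452.
(1 + 1/mu)/2 = 226 is an integer and the inequality is strict, so k_max = 226 - 1 = 225.

225


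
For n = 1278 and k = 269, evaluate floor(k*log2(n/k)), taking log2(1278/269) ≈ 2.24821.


log2(n/k) = log2(1278/269) ≈ 2.24821.
k*log2(n/k) ≈ 269*2.24821 = 604.76849.
floor(604.76849) = 604.

604


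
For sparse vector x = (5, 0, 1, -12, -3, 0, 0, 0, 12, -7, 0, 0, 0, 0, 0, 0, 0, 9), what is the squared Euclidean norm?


Non-zero entries: [(0, 5), (2, 1), (3, -12), (4, -3), (8, 12), (9, -7), (17, 9)]
Squares: [25, 1, 144, 9, 144, 49, 81]
||x||_2^2 = sum = 453.

453


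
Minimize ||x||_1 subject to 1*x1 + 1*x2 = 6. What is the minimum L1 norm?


Axis intercepts:
  x1 = 6, x2 = 0: L1 = 6
  x1 = 0, x2 = 6: L1 = 6
x* = (6, 0)
||x*||_1 = 6.

6


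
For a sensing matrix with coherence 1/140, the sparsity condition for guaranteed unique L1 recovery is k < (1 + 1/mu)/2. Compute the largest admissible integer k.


1/mu = 140.
1 + 1/mu = 141.
(1 + 1/mu)/2 = 70.5 is not an integer, so k_max = floor(70.5) = 70.

70


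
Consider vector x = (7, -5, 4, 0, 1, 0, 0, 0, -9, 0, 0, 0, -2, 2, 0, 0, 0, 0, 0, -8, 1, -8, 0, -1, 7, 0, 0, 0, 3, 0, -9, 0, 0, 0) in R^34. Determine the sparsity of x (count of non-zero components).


Non-zero positions: [0, 1, 2, 4, 8, 12, 13, 19, 20, 21, 23, 24, 28, 30].
Sparsity = 14.

14


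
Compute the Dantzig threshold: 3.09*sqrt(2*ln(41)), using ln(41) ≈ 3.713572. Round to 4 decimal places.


ln(41) ≈ 3.713572.
2*ln(n) ≈ 7.427144.
sqrt(2*ln(n)) ≈ sqrt(7.427144) ≈ 2.725279.
threshold ≈ 3.09*2.725279 = 8.42111211 ≈ 8.4211.

8.4211


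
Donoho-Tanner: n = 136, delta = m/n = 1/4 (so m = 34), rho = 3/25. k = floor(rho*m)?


m = 1/4*136 = 34.
rho = 3/25.
rho*m = 3/25*34 = 4.08.
k = floor(4.08) = 4.

4


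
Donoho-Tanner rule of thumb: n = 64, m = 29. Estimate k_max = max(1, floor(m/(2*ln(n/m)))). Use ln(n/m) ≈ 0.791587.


n/m = 64/29.
ln(n/m) ≈ 0.791587.
2*ln(n/m) ≈ 1.583174.
m/(2*ln(n/m)) ≈ 29/1.583174 ≈ 18.3176.
floor = 18.
k_max = max(1, 18) = 18.

18


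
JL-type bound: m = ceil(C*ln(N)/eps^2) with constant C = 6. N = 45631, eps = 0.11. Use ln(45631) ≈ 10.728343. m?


ln(45631) ≈ 10.728343.
eps^2 = 0.11^2 = 0.0121.
C*ln(N)/eps^2 ≈ 6*10.728343/0.0121 ≈ 5319.8395.
m = ceil(5319.8395) = 5320.

5320


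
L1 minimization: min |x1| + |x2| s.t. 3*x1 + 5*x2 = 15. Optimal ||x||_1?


Axis intercepts:
  x1 = 5, x2 = 0: L1 = 5
  x1 = 0, x2 = 3: L1 = 3
x* = (0, 3)
||x*||_1 = 3.

3


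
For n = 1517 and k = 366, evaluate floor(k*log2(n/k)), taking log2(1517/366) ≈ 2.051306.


log2(n/k) = log2(1517/366) ≈ 2.051306.
k*log2(n/k) ≈ 366*2.051306 = 750.777996.
floor(750.777996) = 750.

750


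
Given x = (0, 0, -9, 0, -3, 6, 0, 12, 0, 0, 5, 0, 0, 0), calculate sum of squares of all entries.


Non-zero entries: [(2, -9), (4, -3), (5, 6), (7, 12), (10, 5)]
Squares: [81, 9, 36, 144, 25]
||x||_2^2 = sum = 295.

295


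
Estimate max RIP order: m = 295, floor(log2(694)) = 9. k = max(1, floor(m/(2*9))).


floor(log2(694)) = 9.
2*9 = 18.
m/(2*floor(log2(n))) = 295/18 ≈ 16.3889.
floor = 16.
k = max(1, 16) = 16.

16


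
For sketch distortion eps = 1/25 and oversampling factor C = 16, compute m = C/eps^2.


1/eps = 25.
(1/eps)^2 = 625.
m = 16*625 = 10000.

10000


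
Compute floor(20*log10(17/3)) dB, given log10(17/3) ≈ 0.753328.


||x||/||e|| = 17/3.
log10(17/3) ≈ 0.753328.
20*log10(||x||/||e||) ≈ 20*0.753328 = 15.06656.
floor(15.06656) = 15.

15


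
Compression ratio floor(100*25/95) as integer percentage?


100*m/n = 100*25/95 ≈ 26.3158.
floor = 26.

26


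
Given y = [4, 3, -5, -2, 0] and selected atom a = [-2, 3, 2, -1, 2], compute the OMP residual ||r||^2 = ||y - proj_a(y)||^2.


a^T a = 22.
a^T y = -7.
coeff = -7/22 = -7/22.
||r||^2 = 1139/22.

1139/22


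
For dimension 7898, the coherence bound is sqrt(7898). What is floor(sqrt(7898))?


88^2 = 7744 <= 7898 < 7921 = 89^2, so 88 <= sqrt(7898) < 89.
floor(sqrt(7898)) = 88.

88


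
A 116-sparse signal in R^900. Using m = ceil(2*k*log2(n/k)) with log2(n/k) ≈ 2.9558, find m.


log2(n/k) = log2(900/116) ≈ 2.9558.
2*k*log2(n/k) ≈ 2*116*2.9558 = 685.7456.
m = ceil(685.7456) = 686.

686


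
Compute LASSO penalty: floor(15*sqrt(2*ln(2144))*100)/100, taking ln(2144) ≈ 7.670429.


ln(2144) ≈ 7.670429.
2*ln(n) ≈ 15.340858.
sqrt(2*ln(n)) ≈ sqrt(15.340858) ≈ 3.916741.
lambda ≈ 15*3.916741 = 58.751115.
floor(lambda*100)/100 = 58.75.

58.75


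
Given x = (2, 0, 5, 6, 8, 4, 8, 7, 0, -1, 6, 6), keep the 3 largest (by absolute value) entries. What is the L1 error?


Sorted |x_i| descending: [8, 8, 7, 6, 6, 6, 5, 4, 2, 1, 0, 0]
Keep top 3: [8, 8, 7]
Tail entries: [6, 6, 6, 5, 4, 2, 1, 0, 0]
L1 error = sum of tail = 30.

30


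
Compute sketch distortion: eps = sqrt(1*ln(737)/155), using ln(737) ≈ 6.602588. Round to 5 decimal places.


ln(737) ≈ 6.602588.
1*ln(N)/m ≈ 1*6.602588/155 ≈ 0.04259734.
eps = sqrt(0.04259734) ≈ 0.2063912 ≈ 0.20639.

0.20639


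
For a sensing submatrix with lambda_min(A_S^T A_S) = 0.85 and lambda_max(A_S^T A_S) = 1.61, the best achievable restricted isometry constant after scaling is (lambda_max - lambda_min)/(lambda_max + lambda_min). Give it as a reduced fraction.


lambda_max - lambda_min = 1.61 - 0.85 = 0.76.
lambda_max + lambda_min = 1.61 + 0.85 = 2.46.
delta = 0.76/2.46 = 76/246 = 38/123.

38/123


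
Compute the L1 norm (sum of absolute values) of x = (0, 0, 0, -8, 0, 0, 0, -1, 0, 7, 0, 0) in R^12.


Non-zero entries: [(3, -8), (7, -1), (9, 7)]
Absolute values: [8, 1, 7]
||x||_1 = sum = 16.

16


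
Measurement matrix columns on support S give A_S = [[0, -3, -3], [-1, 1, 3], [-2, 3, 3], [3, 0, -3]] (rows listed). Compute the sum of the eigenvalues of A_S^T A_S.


Sum of eigenvalues of A_S^T A_S = trace(A_S^T A_S) = sum of squared column norms of A_S.
A_S^T A_S diagonal: [14, 19, 36].
trace = 14 + 19 + 36 = 69.

69


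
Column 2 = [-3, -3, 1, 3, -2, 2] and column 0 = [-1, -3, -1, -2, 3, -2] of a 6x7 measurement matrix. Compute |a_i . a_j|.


Inner product: -3*-1 + -3*-3 + 1*-1 + 3*-2 + -2*3 + 2*-2
Products: [3, 9, -1, -6, -6, -4]
Sum = -5.
|dot| = 5.

5


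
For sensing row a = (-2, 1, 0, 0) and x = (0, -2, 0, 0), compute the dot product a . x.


Non-zero terms: ['1*-2']
Products: [-2]
y = sum = -2.

-2


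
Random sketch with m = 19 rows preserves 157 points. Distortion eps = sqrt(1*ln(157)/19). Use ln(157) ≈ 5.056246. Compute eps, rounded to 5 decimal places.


ln(157) ≈ 5.056246.
1*ln(N)/m ≈ 1*5.056246/19 ≈ 0.26611821.
eps = sqrt(0.26611821) ≈ 0.5158665 ≈ 0.51587.

0.51587


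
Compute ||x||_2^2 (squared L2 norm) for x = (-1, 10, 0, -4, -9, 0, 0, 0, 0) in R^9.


Non-zero entries: [(0, -1), (1, 10), (3, -4), (4, -9)]
Squares: [1, 100, 16, 81]
||x||_2^2 = sum = 198.

198


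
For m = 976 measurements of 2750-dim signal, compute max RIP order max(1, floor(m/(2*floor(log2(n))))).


floor(log2(2750)) = 11.
2*11 = 22.
m/(2*floor(log2(n))) = 976/22 ≈ 44.3636.
floor = 44.
k = max(1, 44) = 44.

44


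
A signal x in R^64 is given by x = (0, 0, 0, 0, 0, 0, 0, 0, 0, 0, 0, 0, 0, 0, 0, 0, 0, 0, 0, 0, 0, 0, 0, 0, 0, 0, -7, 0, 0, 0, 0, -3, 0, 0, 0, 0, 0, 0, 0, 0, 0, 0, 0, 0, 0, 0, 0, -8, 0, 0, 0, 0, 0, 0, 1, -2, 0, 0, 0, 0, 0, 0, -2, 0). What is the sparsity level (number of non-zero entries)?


Non-zero positions: [26, 31, 47, 54, 55, 62].
Sparsity = 6.

6


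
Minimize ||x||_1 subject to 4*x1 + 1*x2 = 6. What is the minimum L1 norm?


Axis intercepts:
  x1 = 3/2, x2 = 0: L1 = 3/2
  x1 = 0, x2 = 6: L1 = 6
x* = (3/2, 0)
||x*||_1 = 3/2.

3/2


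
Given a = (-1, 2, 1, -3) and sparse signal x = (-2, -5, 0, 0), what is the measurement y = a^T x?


Non-zero terms: ['-1*-2', '2*-5']
Products: [2, -10]
y = sum = -8.

-8


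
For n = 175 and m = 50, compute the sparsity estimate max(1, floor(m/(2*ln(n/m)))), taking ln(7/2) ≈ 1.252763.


n/m = 175/50 = 7/2.
ln(n/m) ≈ 1.252763.
2*ln(n/m) ≈ 2.505526.
m/(2*ln(n/m)) ≈ 50/2.505526 ≈ 19.9559.
floor = 19.
k_max = max(1, 19) = 19.

19


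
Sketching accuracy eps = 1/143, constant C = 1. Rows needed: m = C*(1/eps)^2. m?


1/eps = 143.
(1/eps)^2 = 20449.
m = 1*20449 = 20449.

20449


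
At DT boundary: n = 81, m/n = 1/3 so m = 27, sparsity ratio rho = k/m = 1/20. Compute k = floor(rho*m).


m = 1/3*81 = 27.
rho = 1/20.
rho*m = 1/20*27 = 1.35.
k = floor(1.35) = 1.

1


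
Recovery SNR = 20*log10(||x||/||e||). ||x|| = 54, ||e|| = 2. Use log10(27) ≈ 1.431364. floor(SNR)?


||x||/||e|| = 54/2 = 27.
log10(27) ≈ 1.431364.
20*log10(||x||/||e||) ≈ 20*1.431364 = 28.62728.
floor(28.62728) = 28.

28


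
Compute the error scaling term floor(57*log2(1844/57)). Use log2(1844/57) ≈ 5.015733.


log2(n/k) = log2(1844/57) ≈ 5.015733.
k*log2(n/k) ≈ 57*5.015733 = 285.896781.
floor(285.896781) = 285.

285


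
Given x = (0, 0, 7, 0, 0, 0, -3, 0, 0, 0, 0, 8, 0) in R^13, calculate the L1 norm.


Non-zero entries: [(2, 7), (6, -3), (11, 8)]
Absolute values: [7, 3, 8]
||x||_1 = sum = 18.

18


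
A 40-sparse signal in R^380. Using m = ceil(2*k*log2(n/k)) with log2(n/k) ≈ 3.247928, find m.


log2(n/k) = log2(380/40) ≈ 3.247928.
2*k*log2(n/k) ≈ 2*40*3.247928 = 259.83424.
m = ceil(259.83424) = 260.

260


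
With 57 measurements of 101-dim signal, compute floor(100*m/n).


100*m/n = 100*57/101 ≈ 56.4356.
floor = 56.

56


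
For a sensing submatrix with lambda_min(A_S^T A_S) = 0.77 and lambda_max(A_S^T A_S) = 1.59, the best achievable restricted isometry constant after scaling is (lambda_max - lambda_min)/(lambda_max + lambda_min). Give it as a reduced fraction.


lambda_max - lambda_min = 1.59 - 0.77 = 0.82.
lambda_max + lambda_min = 1.59 + 0.77 = 2.36.
delta = 0.82/2.36 = 82/236 = 41/118.

41/118


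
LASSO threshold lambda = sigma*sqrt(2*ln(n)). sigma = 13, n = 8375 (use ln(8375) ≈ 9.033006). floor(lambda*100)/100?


ln(8375) ≈ 9.033006.
2*ln(n) ≈ 18.066012.
sqrt(2*ln(n)) ≈ sqrt(18.066012) ≈ 4.250413.
lambda ≈ 13*4.250413 = 55.255369.
floor(lambda*100)/100 = 55.25.

55.25


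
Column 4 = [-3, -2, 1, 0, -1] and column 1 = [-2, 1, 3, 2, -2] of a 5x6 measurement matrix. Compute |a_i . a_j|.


Inner product: -3*-2 + -2*1 + 1*3 + 0*2 + -1*-2
Products: [6, -2, 3, 0, 2]
Sum = 9.
|dot| = 9.

9


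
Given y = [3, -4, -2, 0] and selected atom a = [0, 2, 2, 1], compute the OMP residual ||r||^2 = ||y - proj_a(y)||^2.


a^T a = 9.
a^T y = -12.
coeff = -12/9 = -4/3.
||r||^2 = 13.

13


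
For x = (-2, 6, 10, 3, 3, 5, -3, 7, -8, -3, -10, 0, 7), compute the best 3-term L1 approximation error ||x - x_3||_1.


Sorted |x_i| descending: [10, 10, 8, 7, 7, 6, 5, 3, 3, 3, 3, 2, 0]
Keep top 3: [10, 10, 8]
Tail entries: [7, 7, 6, 5, 3, 3, 3, 3, 2, 0]
L1 error = sum of tail = 39.

39


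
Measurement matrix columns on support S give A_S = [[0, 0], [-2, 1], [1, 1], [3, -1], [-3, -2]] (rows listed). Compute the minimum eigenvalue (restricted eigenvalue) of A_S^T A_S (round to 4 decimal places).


A_S^T A_S = [[23, 2], [2, 7]].
trace = 30.
det = 157.
disc = trace^2 - 4*det = 900 - 4*157 = 272.
sqrt(272) ≈ 16.492423.
lam_min = (30 - sqrt(272))/2 ≈ (30 - 16.492423)/2 = 6.7537885 ≈ 6.7538.

6.7538


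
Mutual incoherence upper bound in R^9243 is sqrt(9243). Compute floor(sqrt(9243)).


96^2 = 9216 <= 9243 < 9409 = 97^2, so 96 <= sqrt(9243) < 97.
floor(sqrt(9243)) = 96.

96


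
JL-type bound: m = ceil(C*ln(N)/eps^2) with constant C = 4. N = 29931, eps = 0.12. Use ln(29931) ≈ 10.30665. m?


ln(29931) ≈ 10.30665.
eps^2 = 0.12^2 = 0.0144.
C*ln(N)/eps^2 ≈ 4*10.30665/0.0144 ≈ 2862.9583.
m = ceil(2862.9583) = 2863.

2863


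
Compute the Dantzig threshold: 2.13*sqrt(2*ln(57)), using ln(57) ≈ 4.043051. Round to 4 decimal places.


ln(57) ≈ 4.043051.
2*ln(n) ≈ 8.086102.
sqrt(2*ln(n)) ≈ sqrt(8.086102) ≈ 2.843607.
threshold ≈ 2.13*2.843607 = 6.05688291 ≈ 6.0569.

6.0569


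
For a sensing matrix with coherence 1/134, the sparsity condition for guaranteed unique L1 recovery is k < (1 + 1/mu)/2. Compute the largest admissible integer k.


1/mu = 134.
1 + 1/mu = 135.
(1 + 1/mu)/2 = 67.5 is not an integer, so k_max = floor(67.5) = 67.

67


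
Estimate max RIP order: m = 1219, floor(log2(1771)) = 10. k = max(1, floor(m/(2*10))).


floor(log2(1771)) = 10.
2*10 = 20.
m/(2*floor(log2(n))) = 1219/20 ≈ 60.95.
floor = 60.
k = max(1, 60) = 60.

60


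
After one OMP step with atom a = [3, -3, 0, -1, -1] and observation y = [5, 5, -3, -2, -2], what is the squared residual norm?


a^T a = 20.
a^T y = 4.
coeff = 4/20 = 1/5.
||r||^2 = 331/5.

331/5


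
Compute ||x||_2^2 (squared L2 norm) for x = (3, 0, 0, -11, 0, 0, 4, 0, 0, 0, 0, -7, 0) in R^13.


Non-zero entries: [(0, 3), (3, -11), (6, 4), (11, -7)]
Squares: [9, 121, 16, 49]
||x||_2^2 = sum = 195.

195


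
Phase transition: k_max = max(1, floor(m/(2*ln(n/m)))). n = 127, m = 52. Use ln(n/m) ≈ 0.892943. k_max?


n/m = 127/52.
ln(n/m) ≈ 0.892943.
2*ln(n/m) ≈ 1.785886.
m/(2*ln(n/m)) ≈ 52/1.785886 ≈ 29.1172.
floor = 29.
k_max = max(1, 29) = 29.

29


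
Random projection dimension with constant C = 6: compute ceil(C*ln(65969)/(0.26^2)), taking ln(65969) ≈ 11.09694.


ln(65969) ≈ 11.09694.
eps^2 = 0.26^2 = 0.0676.
C*ln(N)/eps^2 ≈ 6*11.09694/0.0676 ≈ 984.9355.
m = ceil(984.9355) = 985.

985


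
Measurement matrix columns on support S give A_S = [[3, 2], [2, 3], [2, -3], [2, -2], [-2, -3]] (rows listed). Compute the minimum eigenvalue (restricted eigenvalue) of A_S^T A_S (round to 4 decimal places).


A_S^T A_S = [[25, 8], [8, 35]].
trace = 60.
det = 811.
disc = trace^2 - 4*det = 3600 - 4*811 = 356.
sqrt(356) ≈ 18.867962.
lam_min = (60 - sqrt(356))/2 ≈ (60 - 18.867962)/2 = 20.566019 ≈ 20.5660.

20.5660


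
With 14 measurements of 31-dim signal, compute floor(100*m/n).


100*m/n = 100*14/31 ≈ 45.1613.
floor = 45.

45


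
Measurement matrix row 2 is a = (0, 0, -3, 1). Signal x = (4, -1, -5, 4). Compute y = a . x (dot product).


Non-zero terms: ['0*4', '0*-1', '-3*-5', '1*4']
Products: [0, 0, 15, 4]
y = sum = 19.

19


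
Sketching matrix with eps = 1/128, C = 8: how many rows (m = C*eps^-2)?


1/eps = 128.
(1/eps)^2 = 16384.
m = 8*16384 = 131072.

131072


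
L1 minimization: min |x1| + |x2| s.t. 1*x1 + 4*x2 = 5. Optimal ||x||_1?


Axis intercepts:
  x1 = 5, x2 = 0: L1 = 5
  x1 = 0, x2 = 5/4: L1 = 5/4
x* = (0, 5/4)
||x*||_1 = 5/4.

5/4


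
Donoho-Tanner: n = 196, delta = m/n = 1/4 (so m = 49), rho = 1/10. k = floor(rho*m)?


m = 1/4*196 = 49.
rho = 1/10.
rho*m = 1/10*49 = 4.9.
k = floor(4.9) = 4.

4


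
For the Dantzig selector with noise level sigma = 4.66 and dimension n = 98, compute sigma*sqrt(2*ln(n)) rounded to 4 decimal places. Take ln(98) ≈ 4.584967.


ln(98) ≈ 4.584967.
2*ln(n) ≈ 9.169934.
sqrt(2*ln(n)) ≈ sqrt(9.169934) ≈ 3.02819.
threshold ≈ 4.66*3.02819 = 14.1113654 ≈ 14.1114.

14.1114


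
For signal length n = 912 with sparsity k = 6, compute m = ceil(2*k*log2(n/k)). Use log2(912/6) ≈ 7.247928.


log2(n/k) = log2(912/6) ≈ 7.247928.
2*k*log2(n/k) ≈ 2*6*7.247928 = 86.975136.
m = ceil(86.975136) = 87.

87


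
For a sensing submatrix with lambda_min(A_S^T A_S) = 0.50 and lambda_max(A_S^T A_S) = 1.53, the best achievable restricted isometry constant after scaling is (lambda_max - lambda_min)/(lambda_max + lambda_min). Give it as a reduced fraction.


lambda_max - lambda_min = 1.53 - 0.50 = 1.03.
lambda_max + lambda_min = 1.53 + 0.50 = 2.03.
delta = 1.03/2.03 = 103/203.

103/203


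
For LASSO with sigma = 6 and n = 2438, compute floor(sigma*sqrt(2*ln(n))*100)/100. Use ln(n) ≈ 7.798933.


ln(2438) ≈ 7.798933.
2*ln(n) ≈ 15.597866.
sqrt(2*ln(n)) ≈ sqrt(15.597866) ≈ 3.949413.
lambda ≈ 6*3.949413 = 23.696478.
floor(lambda*100)/100 = 23.69.

23.69


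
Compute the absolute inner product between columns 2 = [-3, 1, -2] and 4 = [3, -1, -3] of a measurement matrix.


Inner product: -3*3 + 1*-1 + -2*-3
Products: [-9, -1, 6]
Sum = -4.
|dot| = 4.

4


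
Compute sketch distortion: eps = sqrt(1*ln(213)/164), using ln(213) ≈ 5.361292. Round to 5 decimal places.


ln(213) ≈ 5.361292.
1*ln(N)/m ≈ 1*5.361292/164 ≈ 0.0326908.
eps = sqrt(0.0326908) ≈ 0.180806 ≈ 0.18081.

0.18081


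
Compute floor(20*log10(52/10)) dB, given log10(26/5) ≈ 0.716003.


||x||/||e|| = 52/10 = 26/5.
log10(26/5) ≈ 0.716003.
20*log10(||x||/||e||) ≈ 20*0.716003 = 14.32006.
floor(14.32006) = 14.

14


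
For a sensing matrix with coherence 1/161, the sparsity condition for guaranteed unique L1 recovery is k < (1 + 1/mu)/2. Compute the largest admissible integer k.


1/mu = 161.
1 + 1/mu = 162.
(1 + 1/mu)/2 = 81 is an integer and the inequality is strict, so k_max = 81 - 1 = 80.

80


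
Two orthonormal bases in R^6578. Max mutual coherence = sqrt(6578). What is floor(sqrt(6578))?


81^2 = 6561 <= 6578 < 6724 = 82^2, so 81 <= sqrt(6578) < 82.
floor(sqrt(6578)) = 81.

81


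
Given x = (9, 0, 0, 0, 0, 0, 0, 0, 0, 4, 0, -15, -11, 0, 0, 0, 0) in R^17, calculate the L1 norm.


Non-zero entries: [(0, 9), (9, 4), (11, -15), (12, -11)]
Absolute values: [9, 4, 15, 11]
||x||_1 = sum = 39.

39


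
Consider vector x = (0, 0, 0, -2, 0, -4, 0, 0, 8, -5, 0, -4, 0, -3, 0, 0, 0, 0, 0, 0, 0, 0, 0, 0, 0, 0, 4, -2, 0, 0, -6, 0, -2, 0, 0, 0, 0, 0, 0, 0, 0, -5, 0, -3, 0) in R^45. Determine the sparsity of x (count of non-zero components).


Non-zero positions: [3, 5, 8, 9, 11, 13, 26, 27, 30, 32, 41, 43].
Sparsity = 12.

12


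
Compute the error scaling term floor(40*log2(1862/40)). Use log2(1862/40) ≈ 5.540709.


log2(n/k) = log2(1862/40) ≈ 5.540709.
k*log2(n/k) ≈ 40*5.540709 = 221.62836.
floor(221.62836) = 221.

221


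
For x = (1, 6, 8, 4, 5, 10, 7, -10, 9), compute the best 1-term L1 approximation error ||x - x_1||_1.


Sorted |x_i| descending: [10, 10, 9, 8, 7, 6, 5, 4, 1]
Keep top 1: [10]
Tail entries: [10, 9, 8, 7, 6, 5, 4, 1]
L1 error = sum of tail = 50.

50


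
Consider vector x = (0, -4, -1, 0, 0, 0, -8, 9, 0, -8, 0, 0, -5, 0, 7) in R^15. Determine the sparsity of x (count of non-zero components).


Non-zero positions: [1, 2, 6, 7, 9, 12, 14].
Sparsity = 7.

7


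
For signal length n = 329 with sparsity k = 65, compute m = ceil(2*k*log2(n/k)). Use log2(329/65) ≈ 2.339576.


log2(n/k) = log2(329/65) ≈ 2.339576.
2*k*log2(n/k) ≈ 2*65*2.339576 = 304.14488.
m = ceil(304.14488) = 305.

305


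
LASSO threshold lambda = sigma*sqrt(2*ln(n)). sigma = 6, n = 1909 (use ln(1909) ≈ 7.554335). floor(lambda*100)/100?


ln(1909) ≈ 7.554335.
2*ln(n) ≈ 15.10867.
sqrt(2*ln(n)) ≈ sqrt(15.10867) ≈ 3.886987.
lambda ≈ 6*3.886987 = 23.321922.
floor(lambda*100)/100 = 23.32.

23.32


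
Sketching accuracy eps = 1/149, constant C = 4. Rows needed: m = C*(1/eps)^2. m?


1/eps = 149.
(1/eps)^2 = 22201.
m = 4*22201 = 88804.

88804


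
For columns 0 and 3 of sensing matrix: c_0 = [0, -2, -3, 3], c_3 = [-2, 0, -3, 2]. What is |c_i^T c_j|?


Inner product: 0*-2 + -2*0 + -3*-3 + 3*2
Products: [0, 0, 9, 6]
Sum = 15.
|dot| = 15.

15


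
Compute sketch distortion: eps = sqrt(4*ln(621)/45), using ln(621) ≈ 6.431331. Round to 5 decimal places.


ln(621) ≈ 6.431331.
4*ln(N)/m ≈ 4*6.431331/45 ≈ 0.57167387.
eps = sqrt(0.57167387) ≈ 0.7560912 ≈ 0.75609.

0.75609


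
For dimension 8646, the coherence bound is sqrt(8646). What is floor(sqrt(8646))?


92^2 = 8464 <= 8646 < 8649 = 93^2, so 92 <= sqrt(8646) < 93.
floor(sqrt(8646)) = 92.

92


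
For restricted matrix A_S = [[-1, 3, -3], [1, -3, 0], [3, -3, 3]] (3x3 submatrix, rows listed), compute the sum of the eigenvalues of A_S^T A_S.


Sum of eigenvalues of A_S^T A_S = trace(A_S^T A_S) = sum of squared column norms of A_S.
A_S^T A_S diagonal: [11, 27, 18].
trace = 11 + 27 + 18 = 56.

56


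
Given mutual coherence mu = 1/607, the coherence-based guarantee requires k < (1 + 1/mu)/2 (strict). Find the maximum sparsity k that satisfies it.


1/mu = 607.
1 + 1/mu = 608.
(1 + 1/mu)/2 = 304 is an integer and the inequality is strict, so k_max = 304 - 1 = 303.

303


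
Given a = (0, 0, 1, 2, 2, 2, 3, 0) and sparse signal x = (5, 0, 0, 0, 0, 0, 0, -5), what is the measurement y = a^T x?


Non-zero terms: ['0*5', '0*-5']
Products: [0, 0]
y = sum = 0.

0


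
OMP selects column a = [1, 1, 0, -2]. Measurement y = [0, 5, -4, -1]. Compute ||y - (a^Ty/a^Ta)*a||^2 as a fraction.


a^T a = 6.
a^T y = 7.
coeff = 7/6 = 7/6.
||r||^2 = 203/6.

203/6


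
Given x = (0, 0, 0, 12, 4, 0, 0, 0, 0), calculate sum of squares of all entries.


Non-zero entries: [(3, 12), (4, 4)]
Squares: [144, 16]
||x||_2^2 = sum = 160.

160


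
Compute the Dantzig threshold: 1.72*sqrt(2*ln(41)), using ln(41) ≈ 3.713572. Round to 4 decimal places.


ln(41) ≈ 3.713572.
2*ln(n) ≈ 7.427144.
sqrt(2*ln(n)) ≈ sqrt(7.427144) ≈ 2.725279.
threshold ≈ 1.72*2.725279 = 4.68747988 ≈ 4.6875.

4.6875


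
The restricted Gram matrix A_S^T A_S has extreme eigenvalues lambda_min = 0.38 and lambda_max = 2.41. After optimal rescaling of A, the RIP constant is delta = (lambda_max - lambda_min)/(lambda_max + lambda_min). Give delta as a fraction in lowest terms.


lambda_max - lambda_min = 2.41 - 0.38 = 2.03.
lambda_max + lambda_min = 2.41 + 0.38 = 2.79.
delta = 2.03/2.79 = 203/279.

203/279


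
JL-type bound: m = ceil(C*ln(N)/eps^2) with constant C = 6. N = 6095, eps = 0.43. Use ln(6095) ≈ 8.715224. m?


ln(6095) ≈ 8.715224.
eps^2 = 0.43^2 = 0.1849.
C*ln(N)/eps^2 ≈ 6*8.715224/0.1849 ≈ 282.8088.
m = ceil(282.8088) = 283.

283


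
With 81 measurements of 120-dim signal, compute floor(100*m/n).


100*m/n = 100*81/120 ≈ 67.5.
floor = 67.

67


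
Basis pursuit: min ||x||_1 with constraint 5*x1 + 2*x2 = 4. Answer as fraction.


Axis intercepts:
  x1 = 4/5, x2 = 0: L1 = 4/5
  x1 = 0, x2 = 2: L1 = 2
x* = (4/5, 0)
||x*||_1 = 4/5.

4/5


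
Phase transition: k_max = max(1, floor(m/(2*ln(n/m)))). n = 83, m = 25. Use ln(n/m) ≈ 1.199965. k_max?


n/m = 83/25.
ln(n/m) ≈ 1.199965.
2*ln(n/m) ≈ 2.39993.
m/(2*ln(n/m)) ≈ 25/2.39993 ≈ 10.417.
floor = 10.
k_max = max(1, 10) = 10.

10


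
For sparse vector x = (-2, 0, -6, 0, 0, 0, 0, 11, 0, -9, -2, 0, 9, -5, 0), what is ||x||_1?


Non-zero entries: [(0, -2), (2, -6), (7, 11), (9, -9), (10, -2), (12, 9), (13, -5)]
Absolute values: [2, 6, 11, 9, 2, 9, 5]
||x||_1 = sum = 44.

44


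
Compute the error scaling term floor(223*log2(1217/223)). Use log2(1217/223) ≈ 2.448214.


log2(n/k) = log2(1217/223) ≈ 2.448214.
k*log2(n/k) ≈ 223*2.448214 = 545.951722.
floor(545.951722) = 545.

545


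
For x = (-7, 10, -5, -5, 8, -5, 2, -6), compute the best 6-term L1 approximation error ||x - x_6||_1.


Sorted |x_i| descending: [10, 8, 7, 6, 5, 5, 5, 2]
Keep top 6: [10, 8, 7, 6, 5, 5]
Tail entries: [5, 2]
L1 error = sum of tail = 7.

7


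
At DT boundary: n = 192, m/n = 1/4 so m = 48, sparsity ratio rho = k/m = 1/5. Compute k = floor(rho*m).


m = 1/4*192 = 48.
rho = 1/5.
rho*m = 1/5*48 = 9.6.
k = floor(9.6) = 9.

9


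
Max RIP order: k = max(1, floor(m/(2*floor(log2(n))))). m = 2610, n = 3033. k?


floor(log2(3033)) = 11.
2*11 = 22.
m/(2*floor(log2(n))) = 2610/22 ≈ 118.6364.
floor = 118.
k = max(1, 118) = 118.

118


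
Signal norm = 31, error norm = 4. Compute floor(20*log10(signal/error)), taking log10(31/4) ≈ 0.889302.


||x||/||e|| = 31/4.
log10(31/4) ≈ 0.889302.
20*log10(||x||/||e||) ≈ 20*0.889302 = 17.78604.
floor(17.78604) = 17.

17


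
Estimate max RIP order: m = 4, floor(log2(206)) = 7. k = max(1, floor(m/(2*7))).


floor(log2(206)) = 7.
2*7 = 14.
m/(2*floor(log2(n))) = 4/14 ≈ 0.2857.
floor = 0.
k = max(1, 0) = 1.

1


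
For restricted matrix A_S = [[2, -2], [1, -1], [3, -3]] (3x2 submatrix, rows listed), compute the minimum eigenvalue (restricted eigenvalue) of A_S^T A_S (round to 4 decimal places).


A_S^T A_S = [[14, -14], [-14, 14]].
trace = 28.
det = 0.
disc = trace^2 - 4*det = 784 - 4*0 = 784.
sqrt(784) = 28.
lam_min = (28 - 28)/2 = 0 = 0.0000.

0.0000


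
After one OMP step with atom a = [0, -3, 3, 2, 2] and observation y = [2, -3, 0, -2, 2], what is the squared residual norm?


a^T a = 26.
a^T y = 9.
coeff = 9/26 = 9/26.
||r||^2 = 465/26.

465/26


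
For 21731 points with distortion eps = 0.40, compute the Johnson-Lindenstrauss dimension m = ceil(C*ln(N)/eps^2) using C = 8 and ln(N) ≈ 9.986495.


ln(21731) ≈ 9.986495.
eps^2 = 0.40^2 = 0.16.
C*ln(N)/eps^2 ≈ 8*9.986495/0.16 ≈ 499.3247.
m = ceil(499.3247) = 500.

500


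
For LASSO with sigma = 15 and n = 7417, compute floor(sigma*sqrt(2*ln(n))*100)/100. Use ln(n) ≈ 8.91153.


ln(7417) ≈ 8.91153.
2*ln(n) ≈ 17.82306.
sqrt(2*ln(n)) ≈ sqrt(17.82306) ≈ 4.221737.
lambda ≈ 15*4.221737 = 63.326055.
floor(lambda*100)/100 = 63.32.

63.32


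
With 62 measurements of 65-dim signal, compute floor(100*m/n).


100*m/n = 100*62/65 ≈ 95.3846.
floor = 95.

95


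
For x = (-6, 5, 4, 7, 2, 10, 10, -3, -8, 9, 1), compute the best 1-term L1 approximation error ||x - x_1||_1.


Sorted |x_i| descending: [10, 10, 9, 8, 7, 6, 5, 4, 3, 2, 1]
Keep top 1: [10]
Tail entries: [10, 9, 8, 7, 6, 5, 4, 3, 2, 1]
L1 error = sum of tail = 55.

55


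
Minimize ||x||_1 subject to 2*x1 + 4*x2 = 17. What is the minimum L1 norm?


Axis intercepts:
  x1 = 17/2, x2 = 0: L1 = 17/2
  x1 = 0, x2 = 17/4: L1 = 17/4
x* = (0, 17/4)
||x*||_1 = 17/4.

17/4


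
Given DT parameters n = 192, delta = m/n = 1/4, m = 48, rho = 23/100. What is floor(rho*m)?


m = 1/4*192 = 48.
rho = 23/100.
rho*m = 23/100*48 = 11.04.
k = floor(11.04) = 11.

11


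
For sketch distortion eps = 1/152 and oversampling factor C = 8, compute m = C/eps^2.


1/eps = 152.
(1/eps)^2 = 23104.
m = 8*23104 = 184832.

184832


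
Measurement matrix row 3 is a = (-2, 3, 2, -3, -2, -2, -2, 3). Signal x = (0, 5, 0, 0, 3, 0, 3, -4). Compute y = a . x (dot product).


Non-zero terms: ['3*5', '-2*3', '-2*3', '3*-4']
Products: [15, -6, -6, -12]
y = sum = -9.

-9


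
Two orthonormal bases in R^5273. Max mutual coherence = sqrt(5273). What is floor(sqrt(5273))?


72^2 = 5184 <= 5273 < 5329 = 73^2, so 72 <= sqrt(5273) < 73.
floor(sqrt(5273)) = 72.

72


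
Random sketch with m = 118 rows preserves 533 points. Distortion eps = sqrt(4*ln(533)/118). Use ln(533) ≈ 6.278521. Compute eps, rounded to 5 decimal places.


ln(533) ≈ 6.278521.
4*ln(N)/m ≈ 4*6.278521/118 ≈ 0.21283122.
eps = sqrt(0.21283122) ≈ 0.4613363 ≈ 0.46134.

0.46134


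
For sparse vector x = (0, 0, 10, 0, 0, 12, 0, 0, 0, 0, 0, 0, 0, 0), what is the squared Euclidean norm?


Non-zero entries: [(2, 10), (5, 12)]
Squares: [100, 144]
||x||_2^2 = sum = 244.

244


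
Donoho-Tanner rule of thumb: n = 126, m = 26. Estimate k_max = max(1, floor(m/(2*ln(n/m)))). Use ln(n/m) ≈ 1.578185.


n/m = 126/26 = 63/13.
ln(n/m) ≈ 1.578185.
2*ln(n/m) ≈ 3.15637.
m/(2*ln(n/m)) ≈ 26/3.15637 ≈ 8.2373.
floor = 8.
k_max = max(1, 8) = 8.

8


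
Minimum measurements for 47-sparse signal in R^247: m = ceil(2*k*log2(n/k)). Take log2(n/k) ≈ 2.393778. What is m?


log2(n/k) = log2(247/47) ≈ 2.393778.
2*k*log2(n/k) ≈ 2*47*2.393778 = 225.015132.
m = ceil(225.015132) = 226.

226
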